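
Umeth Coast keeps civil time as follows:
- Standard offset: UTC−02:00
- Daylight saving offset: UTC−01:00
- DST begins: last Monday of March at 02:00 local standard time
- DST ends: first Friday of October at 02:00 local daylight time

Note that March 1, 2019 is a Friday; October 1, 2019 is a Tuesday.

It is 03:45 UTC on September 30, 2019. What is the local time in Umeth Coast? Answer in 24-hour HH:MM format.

02:45

1 March 2019 is a Friday, so Mondays fall on 4, 11, 18, 25; the last is March 25.
1 October 2019 is a Tuesday, so the first Friday is October 4.
At the standard offset (UTC−02:00), 03:45 UTC − 2h = 01:45 Umeth Coast standard time.
The standard-time date in Umeth Coast, September 30, 2019, falls between 25 March and 4 October, so daylight saving is in effect and Umeth Coast is at UTC−01:00.
03:45 UTC − 1h = 02:45 local.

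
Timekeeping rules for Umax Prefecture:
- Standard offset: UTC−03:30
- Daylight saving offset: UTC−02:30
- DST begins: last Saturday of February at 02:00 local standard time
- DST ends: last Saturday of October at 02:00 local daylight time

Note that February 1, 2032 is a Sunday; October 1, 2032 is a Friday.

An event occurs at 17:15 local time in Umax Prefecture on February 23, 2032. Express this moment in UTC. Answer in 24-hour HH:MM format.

20:45

1 February 2032 is a Sunday, so Saturdays fall on 7, 14, 21, 28; the last is February 28.
1 October 2032 is a Friday, so Saturdays fall on 2, 9, 16, 23, 30; the last is October 30.
February 23, 2032 does not fall between 28 February and 30 October, so daylight saving is not in effect and Umax Prefecture is at UTC−03:30.
17:15 local + 3h30m = 20:45 UTC.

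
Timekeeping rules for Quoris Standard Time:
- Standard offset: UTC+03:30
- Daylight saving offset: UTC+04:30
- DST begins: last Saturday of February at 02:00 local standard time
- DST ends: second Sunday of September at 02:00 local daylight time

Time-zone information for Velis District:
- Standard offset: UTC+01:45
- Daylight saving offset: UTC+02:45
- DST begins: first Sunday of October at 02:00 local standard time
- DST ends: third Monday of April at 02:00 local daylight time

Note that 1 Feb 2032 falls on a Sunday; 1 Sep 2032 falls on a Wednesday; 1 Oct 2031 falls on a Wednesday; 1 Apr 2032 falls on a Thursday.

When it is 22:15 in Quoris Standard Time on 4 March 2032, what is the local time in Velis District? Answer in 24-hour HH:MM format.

20:30

1 February 2032 is a Sunday, so Saturdays fall on 7, 14, 21, 28; the last is February 28.
1 September 2032 is a Wednesday, so the first Sunday is September 5 and the second is September 12.
Daylight saving runs 28 February – 12 September; 4 March 2032 is inside that window, so Quoris Standard Time is at UTC+04:30.
22:15 Quoris Standard Time − 4h30m = 17:45 UTC.
1 October 2031 is a Wednesday, so the first Sunday is October 5.
1 April 2032 is a Thursday, so the first Monday is April 5 and the third is April 19.
At the standard offset (UTC+01:45), 17:45 UTC + 1h45m = 19:30 Velis District standard time.
The standard-time date in Velis District, 4 March 2032, falls between 5 October 2031 and 19 April 2032, so daylight saving is in effect and Velis District is at UTC+02:45.
17:45 UTC + 2h45m = 20:30 Velis District.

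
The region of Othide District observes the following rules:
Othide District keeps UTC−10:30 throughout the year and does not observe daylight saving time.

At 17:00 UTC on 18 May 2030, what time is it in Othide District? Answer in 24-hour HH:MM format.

06:30

Othide District has no daylight saving, so its offset is UTC−10:30 year-round.
17:00 UTC − 10h30m = 06:30 local.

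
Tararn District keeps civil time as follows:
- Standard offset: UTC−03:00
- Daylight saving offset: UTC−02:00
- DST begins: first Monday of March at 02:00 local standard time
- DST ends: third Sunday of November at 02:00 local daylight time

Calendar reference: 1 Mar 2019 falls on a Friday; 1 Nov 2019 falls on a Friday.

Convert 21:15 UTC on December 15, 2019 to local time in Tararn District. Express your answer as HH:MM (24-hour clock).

1 March 2019 is a Friday, so the first Monday is March 4.
1 November 2019 is a Friday, so the first Sunday is November 3 and the third is November 17.
At the standard offset (UTC−03:00), 21:15 UTC − 3h = 18:15 Tararn District standard time.
The standard-time date in Tararn District, December 15, 2019, is outside the daylight-saving period (4 March – 17 November), so Tararn District is on standard time, UTC−03:00.
21:15 UTC − 3h = 18:15 local.

18:15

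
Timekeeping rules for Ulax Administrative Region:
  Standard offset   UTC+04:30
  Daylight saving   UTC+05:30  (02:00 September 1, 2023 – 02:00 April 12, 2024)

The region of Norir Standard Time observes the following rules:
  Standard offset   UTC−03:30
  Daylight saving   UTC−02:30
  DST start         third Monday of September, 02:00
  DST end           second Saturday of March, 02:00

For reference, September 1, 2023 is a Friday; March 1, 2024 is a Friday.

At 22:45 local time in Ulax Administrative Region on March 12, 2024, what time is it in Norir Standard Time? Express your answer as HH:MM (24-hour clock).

13:45

Daylight saving runs 1 September 2023 – 12 April 2024; March 12, 2024 is inside that window, so Ulax Administrative Region is at UTC+05:30.
22:45 Ulax Administrative Region − 5h30m = 17:15 UTC.
1 September 2023 is a Friday, so the first Monday is September 4 and the third is September 18.
1 March 2024 is a Friday, so the first Saturday is March 2 and the second is March 9.
At the standard offset (UTC−03:30), 17:15 UTC − 3h30m = 13:45 Norir Standard Time standard time.
The standard-time date in Norir Standard Time, March 12, 2024, is outside the daylight-saving period (18 September 2023 – 9 March 2024), so Norir Standard Time is on standard time, UTC−03:30.
17:15 UTC − 3h30m = 13:45 Norir Standard Time.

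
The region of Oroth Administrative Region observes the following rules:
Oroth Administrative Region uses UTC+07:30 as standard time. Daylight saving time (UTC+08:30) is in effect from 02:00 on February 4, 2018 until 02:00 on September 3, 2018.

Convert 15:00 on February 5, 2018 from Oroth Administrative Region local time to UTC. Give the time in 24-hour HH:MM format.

06:30

February 5, 2018 lies within the daylight-saving period (4 February – 3 September), so Oroth Administrative Region is on daylight time, UTC+08:30.
15:00 local − 8h30m = 06:30 UTC.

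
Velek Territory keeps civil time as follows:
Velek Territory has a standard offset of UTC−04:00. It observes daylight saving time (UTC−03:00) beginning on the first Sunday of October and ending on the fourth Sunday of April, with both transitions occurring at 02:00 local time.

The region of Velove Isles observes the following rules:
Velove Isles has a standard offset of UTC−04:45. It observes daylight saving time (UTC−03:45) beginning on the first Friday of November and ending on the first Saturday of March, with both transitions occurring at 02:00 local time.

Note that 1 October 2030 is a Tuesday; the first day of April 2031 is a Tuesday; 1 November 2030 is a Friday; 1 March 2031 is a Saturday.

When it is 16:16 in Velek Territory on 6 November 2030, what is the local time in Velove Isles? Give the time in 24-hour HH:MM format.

15:31

1 October 2030 is a Tuesday, so the first Sunday is October 6.
1 April 2031 is a Tuesday, so the first Sunday is April 6 and the fourth is April 27.
Daylight saving runs 6 October 2030 – 27 April 2031; 6 November 2030 is inside that window, so Velek Territory is at UTC−03:00.
16:16 Velek Territory + 3h = 19:16 UTC.
1 November 2030 is a Friday, so the first Friday is November 1.
1 March 2031 is a Saturday, so the first Saturday is March 1.
At the standard offset (UTC−04:45), 19:16 UTC − 4h45m = 14:31 Velove Isles standard time.
The standard-time date in Velove Isles, 6 November 2030, falls between 1 November 2030 and 1 March 2031, so daylight saving is in effect and Velove Isles is at UTC−03:45.
19:16 UTC − 3h45m = 15:31 Velove Isles.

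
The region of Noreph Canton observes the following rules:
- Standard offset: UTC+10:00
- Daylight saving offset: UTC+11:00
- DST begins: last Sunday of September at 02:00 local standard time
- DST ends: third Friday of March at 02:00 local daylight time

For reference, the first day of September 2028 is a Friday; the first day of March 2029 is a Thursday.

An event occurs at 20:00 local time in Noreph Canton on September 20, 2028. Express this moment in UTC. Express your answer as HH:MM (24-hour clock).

10:00

1 September 2028 is a Friday, so Sundays fall on 3, 10, 17, 24; the last is September 24.
1 March 2029 is a Thursday, so the first Friday is March 2 and the third is March 16.
September 20, 2028 is outside the daylight-saving period (24 September 2028 – 16 March 2029), so Noreph Canton is on standard time, UTC+10:00.
20:00 local − 10h = 10:00 UTC.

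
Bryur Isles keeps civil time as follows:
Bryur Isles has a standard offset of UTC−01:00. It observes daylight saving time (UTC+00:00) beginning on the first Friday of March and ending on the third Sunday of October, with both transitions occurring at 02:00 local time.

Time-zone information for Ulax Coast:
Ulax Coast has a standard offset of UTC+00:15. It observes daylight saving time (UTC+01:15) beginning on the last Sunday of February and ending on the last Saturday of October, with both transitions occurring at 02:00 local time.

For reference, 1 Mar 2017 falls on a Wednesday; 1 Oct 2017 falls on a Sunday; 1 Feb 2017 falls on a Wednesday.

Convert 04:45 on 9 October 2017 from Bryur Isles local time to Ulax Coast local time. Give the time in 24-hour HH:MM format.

1 March 2017 is a Wednesday, so the first Friday is March 3.
1 October 2017 is a Sunday, so the first Sunday is October 1 and the third is October 15.
Daylight saving runs 3 March – 15 October; 9 October 2017 is inside that window, so Bryur Isles is at UTC+00:00.
04:45 Bryur Isles − 0h = 04:45 UTC.
1 February 2017 is a Wednesday, so Sundays fall on 5, 12, 19, 26; the last is February 26.
1 October 2017 is a Sunday, so Saturdays fall on 7, 14, 21, 28; the last is October 28.
At the standard offset (UTC+00:15), 04:45 UTC + 0h15m = 05:00 Ulax Coast standard time.
Daylight saving runs 26 February – 28 October; the standard-time date in Ulax Coast, 9 October 2017, is inside that window, so Ulax Coast is at UTC+01:15.
04:45 UTC + 1h15m = 06:00 Ulax Coast.

06:00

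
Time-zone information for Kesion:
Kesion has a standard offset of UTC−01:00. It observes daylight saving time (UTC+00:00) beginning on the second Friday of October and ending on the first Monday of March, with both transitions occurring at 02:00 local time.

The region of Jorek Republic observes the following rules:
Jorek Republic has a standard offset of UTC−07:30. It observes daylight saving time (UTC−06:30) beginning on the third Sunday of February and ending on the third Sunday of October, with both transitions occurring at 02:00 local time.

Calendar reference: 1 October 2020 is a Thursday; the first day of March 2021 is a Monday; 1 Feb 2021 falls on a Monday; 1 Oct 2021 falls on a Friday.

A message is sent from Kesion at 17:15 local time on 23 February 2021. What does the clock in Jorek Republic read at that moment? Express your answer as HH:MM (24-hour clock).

10:45

1 October 2020 is a Thursday, so the first Friday is October 2 and the second is October 9.
1 March 2021 is a Monday, so the first Monday is March 1.
23 February 2021 lies within the daylight-saving period (9 October 2020 – 1 March 2021), so Kesion is on daylight time, UTC+00:00.
17:15 Kesion − 0h = 17:15 UTC.
1 February 2021 is a Monday, so the first Sunday is February 7 and the third is February 21.
1 October 2021 is a Friday, so the first Sunday is October 3 and the third is October 17.
At the standard offset (UTC−07:30), 17:15 UTC − 7h30m = 09:45 Jorek Republic standard time.
The standard-time date in Jorek Republic, 23 February 2021, lies within the daylight-saving period (21 February – 17 October), so Jorek Republic is on daylight time, UTC−06:30.
17:15 UTC − 6h30m = 10:45 Jorek Republic.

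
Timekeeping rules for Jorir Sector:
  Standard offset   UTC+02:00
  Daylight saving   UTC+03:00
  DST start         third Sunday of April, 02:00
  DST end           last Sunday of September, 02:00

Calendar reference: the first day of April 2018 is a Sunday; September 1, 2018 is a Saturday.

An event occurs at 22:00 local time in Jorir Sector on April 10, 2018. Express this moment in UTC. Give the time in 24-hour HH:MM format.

1 April 2018 is a Sunday, so the first Sunday is April 1 and the third is April 15.
1 September 2018 is a Saturday, so Sundays fall on 2, 9, 16, 23, 30; the last is September 30.
April 10, 2018 is outside the daylight-saving period (15 April – 30 September), so Jorir Sector is on standard time, UTC+02:00.
22:00 local − 2h = 20:00 UTC.

20:00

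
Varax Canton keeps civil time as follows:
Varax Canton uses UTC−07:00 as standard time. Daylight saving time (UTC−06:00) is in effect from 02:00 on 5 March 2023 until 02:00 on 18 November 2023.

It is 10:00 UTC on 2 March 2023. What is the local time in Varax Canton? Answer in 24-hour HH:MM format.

At the standard offset (UTC−07:00), 10:00 UTC − 7h = 03:00 Varax Canton standard time.
The standard-time date in Varax Canton, 2 March 2023, is outside the daylight-saving period (5 March – 18 November), so Varax Canton is on standard time, UTC−07:00.
10:00 UTC − 7h = 03:00 local.

03:00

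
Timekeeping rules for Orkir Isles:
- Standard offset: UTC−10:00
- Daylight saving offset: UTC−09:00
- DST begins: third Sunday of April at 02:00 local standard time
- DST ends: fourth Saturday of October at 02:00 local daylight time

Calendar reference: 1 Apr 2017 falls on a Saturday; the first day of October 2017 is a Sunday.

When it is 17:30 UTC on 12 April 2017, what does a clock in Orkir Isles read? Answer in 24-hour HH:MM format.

07:30

1 April 2017 is a Saturday, so the first Sunday is April 2 and the third is April 16.
1 October 2017 is a Sunday, so the first Saturday is October 7 and the fourth is October 28.
At the standard offset (UTC−10:00), 17:30 UTC − 10h = 07:30 Orkir Isles standard time.
The standard-time date in Orkir Isles, 12 April 2017, does not fall between 16 April and 28 October, so daylight saving is not in effect and Orkir Isles is at UTC−10:00.
17:30 UTC − 10h = 07:30 local.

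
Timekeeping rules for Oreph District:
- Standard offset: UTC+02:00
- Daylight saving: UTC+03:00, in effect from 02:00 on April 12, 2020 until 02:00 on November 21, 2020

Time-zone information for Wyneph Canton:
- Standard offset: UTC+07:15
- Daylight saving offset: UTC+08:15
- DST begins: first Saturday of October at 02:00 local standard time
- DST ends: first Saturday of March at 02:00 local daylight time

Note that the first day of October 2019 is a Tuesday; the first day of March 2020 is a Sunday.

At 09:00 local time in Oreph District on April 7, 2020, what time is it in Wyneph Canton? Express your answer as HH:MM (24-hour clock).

Daylight saving runs 12 April – 21 November; April 7, 2020 is outside that window, so Oreph District is on standard time at UTC+02:00.
09:00 Oreph District − 2h = 07:00 UTC.
1 October 2019 is a Tuesday, so the first Saturday is October 5.
1 March 2020 is a Sunday, so the first Saturday is March 7.
At the standard offset (UTC+07:15), 07:00 UTC + 7h15m = 14:15 Wyneph Canton standard time.
Daylight saving runs 5 October 2019 – 7 March 2020; the standard-time date in Wyneph Canton, April 7, 2020, is outside that window, so Wyneph Canton is on standard time at UTC+07:15.
07:00 UTC + 7h15m = 14:15 Wyneph Canton.

14:15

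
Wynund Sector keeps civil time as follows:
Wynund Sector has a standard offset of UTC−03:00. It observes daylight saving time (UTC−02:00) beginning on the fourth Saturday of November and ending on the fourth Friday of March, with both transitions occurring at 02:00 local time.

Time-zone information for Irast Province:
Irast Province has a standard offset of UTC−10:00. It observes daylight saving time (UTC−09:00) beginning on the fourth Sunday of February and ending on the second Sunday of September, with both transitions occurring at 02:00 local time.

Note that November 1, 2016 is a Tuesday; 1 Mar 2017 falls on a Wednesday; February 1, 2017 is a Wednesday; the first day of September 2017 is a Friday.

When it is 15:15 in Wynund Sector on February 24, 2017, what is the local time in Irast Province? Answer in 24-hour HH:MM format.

1 November 2016 is a Tuesday, so the first Saturday is November 5 and the fourth is November 26.
1 March 2017 is a Wednesday, so the first Friday is March 3 and the fourth is March 24.
February 24, 2017 falls between 26 November 2016 and 24 March 2017, so daylight saving is in effect and Wynund Sector is at UTC−02:00.
15:15 Wynund Sector + 2h = 17:15 UTC.
1 February 2017 is a Wednesday, so the first Sunday is February 5 and the fourth is February 26.
1 September 2017 is a Friday, so the first Sunday is September 3 and the second is September 10.
At the standard offset (UTC−10:00), 17:15 UTC − 10h = 07:15 Irast Province standard time.
The standard-time date in Irast Province, February 24, 2017, is outside the daylight-saving period (26 February – 10 September), so Irast Province is on standard time, UTC−10:00.
17:15 UTC − 10h = 07:15 Irast Province.

07:15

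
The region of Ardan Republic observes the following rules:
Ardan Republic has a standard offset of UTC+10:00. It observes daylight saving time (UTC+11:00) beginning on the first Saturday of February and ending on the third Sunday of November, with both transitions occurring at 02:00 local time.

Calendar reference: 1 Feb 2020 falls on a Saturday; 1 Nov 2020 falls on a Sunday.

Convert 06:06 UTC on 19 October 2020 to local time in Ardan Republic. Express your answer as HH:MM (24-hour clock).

17:06

1 February 2020 is a Saturday, so the first Saturday is February 1.
1 November 2020 is a Sunday, so the first Sunday is November 1 and the third is November 15.
At the standard offset (UTC+10:00), 06:06 UTC + 10h = 16:06 Ardan Republic standard time.
The standard-time date in Ardan Republic, 19 October 2020, falls between 1 February and 15 November, so daylight saving is in effect and Ardan Republic is at UTC+11:00.
06:06 UTC + 11h = 17:06 local.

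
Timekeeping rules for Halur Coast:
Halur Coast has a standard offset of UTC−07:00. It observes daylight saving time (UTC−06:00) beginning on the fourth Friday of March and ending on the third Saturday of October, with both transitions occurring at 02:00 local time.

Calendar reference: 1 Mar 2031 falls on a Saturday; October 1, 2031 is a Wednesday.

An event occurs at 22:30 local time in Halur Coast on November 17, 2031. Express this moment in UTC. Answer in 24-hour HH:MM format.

05:30

1 March 2031 is a Saturday, so the first Friday is March 7 and the fourth is March 28.
1 October 2031 is a Wednesday, so the first Saturday is October 4 and the third is October 18.
Daylight saving runs 28 March – 18 October; November 17, 2031 is outside that window, so Halur Coast is on standard time at UTC−07:00.
22:30 local + 7h = 05:30 UTC (rolling into the next day, 18 November 2031).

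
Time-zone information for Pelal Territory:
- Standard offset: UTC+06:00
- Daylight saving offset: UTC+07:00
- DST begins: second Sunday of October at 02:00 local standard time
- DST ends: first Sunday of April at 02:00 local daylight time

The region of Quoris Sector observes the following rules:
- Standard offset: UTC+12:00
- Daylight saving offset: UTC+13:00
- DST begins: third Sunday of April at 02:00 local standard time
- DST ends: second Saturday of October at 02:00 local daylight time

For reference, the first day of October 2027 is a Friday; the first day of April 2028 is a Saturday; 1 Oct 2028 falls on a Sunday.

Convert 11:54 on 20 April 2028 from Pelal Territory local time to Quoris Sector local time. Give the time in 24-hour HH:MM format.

18:54

1 October 2027 is a Friday, so the first Sunday is October 3 and the second is October 10.
1 April 2028 is a Saturday, so the first Sunday is April 2.
20 April 2028 is outside the daylight-saving period (10 October 2027 – 2 April 2028), so Pelal Territory is on standard time, UTC+06:00.
11:54 Pelal Territory − 6h = 05:54 UTC.
1 April 2028 is a Saturday, so the first Sunday is April 2 and the third is April 16.
1 October 2028 is a Sunday, so the first Saturday is October 7 and the second is October 14.
At the standard offset (UTC+12:00), 05:54 UTC + 12h = 17:54 Quoris Sector standard time.
The standard-time date in Quoris Sector, 20 April 2028, falls between 16 April and 14 October, so daylight saving is in effect and Quoris Sector is at UTC+13:00.
05:54 UTC + 13h = 18:54 Quoris Sector.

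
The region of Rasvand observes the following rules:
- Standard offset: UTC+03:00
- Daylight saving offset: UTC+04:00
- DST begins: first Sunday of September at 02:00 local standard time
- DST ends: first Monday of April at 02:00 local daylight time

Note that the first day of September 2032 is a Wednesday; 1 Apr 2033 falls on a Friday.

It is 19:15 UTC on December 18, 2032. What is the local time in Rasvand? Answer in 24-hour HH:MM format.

23:15

1 September 2032 is a Wednesday, so the first Sunday is September 5.
1 April 2033 is a Friday, so the first Monday is April 4.
At the standard offset (UTC+03:00), 19:15 UTC + 3h = 22:15 Rasvand standard time.
The standard-time date in Rasvand, December 18, 2032, lies within the daylight-saving period (5 September 2032 – 4 April 2033), so Rasvand is on daylight time, UTC+04:00.
19:15 UTC + 4h = 23:15 local.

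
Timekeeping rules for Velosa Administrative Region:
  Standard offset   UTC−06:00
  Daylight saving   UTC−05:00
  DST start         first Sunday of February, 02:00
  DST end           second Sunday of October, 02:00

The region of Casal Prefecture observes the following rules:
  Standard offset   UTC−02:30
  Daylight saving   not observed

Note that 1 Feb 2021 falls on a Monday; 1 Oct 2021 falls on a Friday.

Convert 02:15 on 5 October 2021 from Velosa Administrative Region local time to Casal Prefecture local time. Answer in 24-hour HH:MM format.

04:45

1 February 2021 is a Monday, so the first Sunday is February 7.
1 October 2021 is a Friday, so the first Sunday is October 3 and the second is October 10.
5 October 2021 lies within the daylight-saving period (7 February – 10 October), so Velosa Administrative Region is on daylight time, UTC−05:00.
02:15 Velosa Administrative Region + 5h = 07:15 UTC.
Casal Prefecture has no daylight saving, so its offset is UTC−02:30 year-round.
07:15 UTC − 2h30m = 04:45 Casal Prefecture.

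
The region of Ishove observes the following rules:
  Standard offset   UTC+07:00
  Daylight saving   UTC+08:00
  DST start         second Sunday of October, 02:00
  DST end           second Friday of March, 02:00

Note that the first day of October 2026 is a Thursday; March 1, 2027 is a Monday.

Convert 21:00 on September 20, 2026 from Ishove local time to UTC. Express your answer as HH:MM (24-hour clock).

1 October 2026 is a Thursday, so the first Sunday is October 4 and the second is October 11.
1 March 2027 is a Monday, so the first Friday is March 5 and the second is March 12.
September 20, 2026 does not fall between 11 October 2026 and 12 March 2027, so daylight saving is not in effect and Ishove is at UTC+07:00.
21:00 local − 7h = 14:00 UTC.

14:00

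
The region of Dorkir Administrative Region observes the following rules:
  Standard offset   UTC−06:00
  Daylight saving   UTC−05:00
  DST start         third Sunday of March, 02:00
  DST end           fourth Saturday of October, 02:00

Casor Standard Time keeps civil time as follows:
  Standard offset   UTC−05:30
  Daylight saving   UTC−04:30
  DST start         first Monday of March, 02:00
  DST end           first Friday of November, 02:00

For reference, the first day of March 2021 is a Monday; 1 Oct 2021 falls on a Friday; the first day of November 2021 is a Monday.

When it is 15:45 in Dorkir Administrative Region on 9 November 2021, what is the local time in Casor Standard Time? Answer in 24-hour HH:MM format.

1 March 2021 is a Monday, so the first Sunday is March 7 and the third is March 21.
1 October 2021 is a Friday, so the first Saturday is October 2 and the fourth is October 23.
9 November 2021 is outside the daylight-saving period (21 March – 23 October), so Dorkir Administrative Region is on standard time, UTC−06:00.
15:45 Dorkir Administrative Region + 6h = 21:45 UTC.
1 March 2021 is a Monday, so the first Monday is March 1.
1 November 2021 is a Monday, so the first Friday is November 5.
At the standard offset (UTC−05:30), 21:45 UTC − 5h30m = 16:15 Casor Standard Time standard time.
The standard-time date in Casor Standard Time, 9 November 2021, does not fall between 1 March and 5 November, so daylight saving is not in effect and Casor Standard Time is at UTC−05:30.
21:45 UTC − 5h30m = 16:15 Casor Standard Time.

16:15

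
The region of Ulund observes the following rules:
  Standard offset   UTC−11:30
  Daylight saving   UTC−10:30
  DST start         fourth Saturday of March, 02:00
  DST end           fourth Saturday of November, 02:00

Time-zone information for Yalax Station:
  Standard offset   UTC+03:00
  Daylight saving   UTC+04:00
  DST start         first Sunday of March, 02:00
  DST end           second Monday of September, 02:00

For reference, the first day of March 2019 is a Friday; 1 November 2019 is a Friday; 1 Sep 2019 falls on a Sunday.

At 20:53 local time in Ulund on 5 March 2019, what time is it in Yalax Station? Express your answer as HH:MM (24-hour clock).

12:23

1 March 2019 is a Friday, so the first Saturday is March 2 and the fourth is March 23.
1 November 2019 is a Friday, so the first Saturday is November 2 and the fourth is November 23.
5 March 2019 is outside the daylight-saving period (23 March – 23 November), so Ulund is on standard time, UTC−11:30.
20:53 Ulund + 11h30m = 08:23 UTC (rolling into the next day, 6 March 2019).
1 March 2019 is a Friday, so the first Sunday is March 3.
1 September 2019 is a Sunday, so the first Monday is September 2 and the second is September 9.
At the standard offset (UTC+03:00), 08:23 UTC + 3h = 11:23 Yalax Station standard time.
The standard-time date in Yalax Station, 6 March 2019, falls between 3 March and 9 September, so daylight saving is in effect and Yalax Station is at UTC+04:00.
08:23 UTC + 4h = 12:23 Yalax Station.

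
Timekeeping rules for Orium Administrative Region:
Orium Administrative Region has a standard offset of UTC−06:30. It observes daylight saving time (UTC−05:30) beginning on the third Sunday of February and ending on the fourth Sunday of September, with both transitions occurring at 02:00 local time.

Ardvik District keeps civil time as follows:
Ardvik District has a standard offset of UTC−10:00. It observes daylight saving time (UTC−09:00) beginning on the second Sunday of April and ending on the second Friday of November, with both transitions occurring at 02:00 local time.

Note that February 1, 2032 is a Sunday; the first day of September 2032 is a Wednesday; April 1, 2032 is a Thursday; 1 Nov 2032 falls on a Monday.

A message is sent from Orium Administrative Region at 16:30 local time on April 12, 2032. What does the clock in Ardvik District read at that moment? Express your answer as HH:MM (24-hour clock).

1 February 2032 is a Sunday, so the first Sunday is February 1 and the third is February 15.
1 September 2032 is a Wednesday, so the first Sunday is September 5 and the fourth is September 26.
Daylight saving runs 15 February – 26 September; April 12, 2032 is inside that window, so Orium Administrative Region is at UTC−05:30.
16:30 Orium Administrative Region + 5h30m = 22:00 UTC.
1 April 2032 is a Thursday, so the first Sunday is April 4 and the second is April 11.
1 November 2032 is a Monday, so the first Friday is November 5 and the second is November 12.
At the standard offset (UTC−10:00), 22:00 UTC − 10h = 12:00 Ardvik District standard time.
The standard-time date in Ardvik District, April 12, 2032, falls between 11 April and 12 November, so daylight saving is in effect and Ardvik District is at UTC−09:00.
22:00 UTC − 9h = 13:00 Ardvik District.

13:00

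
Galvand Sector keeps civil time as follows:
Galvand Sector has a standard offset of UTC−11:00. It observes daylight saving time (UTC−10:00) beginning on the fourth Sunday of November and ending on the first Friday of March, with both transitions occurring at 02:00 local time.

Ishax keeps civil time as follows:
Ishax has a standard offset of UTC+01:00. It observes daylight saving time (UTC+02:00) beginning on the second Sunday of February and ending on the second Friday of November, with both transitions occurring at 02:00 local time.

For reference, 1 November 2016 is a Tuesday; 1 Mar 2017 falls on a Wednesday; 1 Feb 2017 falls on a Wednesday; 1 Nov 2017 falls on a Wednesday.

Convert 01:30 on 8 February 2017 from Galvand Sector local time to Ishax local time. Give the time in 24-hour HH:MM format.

1 November 2016 is a Tuesday, so the first Sunday is November 6 and the fourth is November 27.
1 March 2017 is a Wednesday, so the first Friday is March 3.
Daylight saving runs 27 November 2016 – 3 March 2017; 8 February 2017 is inside that window, so Galvand Sector is at UTC−10:00.
01:30 Galvand Sector + 10h = 11:30 UTC.
1 February 2017 is a Wednesday, so the first Sunday is February 5 and the second is February 12.
1 November 2017 is a Wednesday, so the first Friday is November 3 and the second is November 10.
At the standard offset (UTC+01:00), 11:30 UTC + 1h = 12:30 Ishax standard time.
Daylight saving runs 12 February – 10 November; the standard-time date in Ishax, 8 February 2017, is outside that window, so Ishax is on standard time at UTC+01:00.
11:30 UTC + 1h = 12:30 Ishax.

12:30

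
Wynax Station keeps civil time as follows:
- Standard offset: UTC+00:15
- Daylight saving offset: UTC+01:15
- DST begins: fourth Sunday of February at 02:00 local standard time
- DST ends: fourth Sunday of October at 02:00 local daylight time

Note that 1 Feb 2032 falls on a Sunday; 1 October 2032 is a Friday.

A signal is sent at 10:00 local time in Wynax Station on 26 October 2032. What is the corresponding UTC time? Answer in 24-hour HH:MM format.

1 February 2032 is a Sunday, so the first Sunday is February 1 and the fourth is February 22.
1 October 2032 is a Friday, so the first Sunday is October 3 and the fourth is October 24.
Daylight saving runs 22 February – 24 October; 26 October 2032 is outside that window, so Wynax Station is on standard time at UTC+00:15.
10:00 local − 0h15m = 09:45 UTC.

09:45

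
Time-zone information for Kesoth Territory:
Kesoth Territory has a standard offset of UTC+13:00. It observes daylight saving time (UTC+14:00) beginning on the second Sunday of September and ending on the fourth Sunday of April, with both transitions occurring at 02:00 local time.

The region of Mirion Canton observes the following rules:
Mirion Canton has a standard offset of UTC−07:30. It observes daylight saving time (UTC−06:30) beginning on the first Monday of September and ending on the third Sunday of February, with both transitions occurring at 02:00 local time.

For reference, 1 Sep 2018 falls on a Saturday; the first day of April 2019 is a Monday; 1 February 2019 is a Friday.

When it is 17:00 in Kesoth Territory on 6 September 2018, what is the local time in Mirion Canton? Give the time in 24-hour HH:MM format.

1 September 2018 is a Saturday, so the first Sunday is September 2 and the second is September 9.
1 April 2019 is a Monday, so the first Sunday is April 7 and the fourth is April 28.
6 September 2018 does not fall between 9 September 2018 and 28 April 2019, so daylight saving is not in effect and Kesoth Territory is at UTC+13:00.
17:00 Kesoth Territory − 13h = 04:00 UTC.
1 September 2018 is a Saturday, so the first Monday is September 3.
1 February 2019 is a Friday, so the first Sunday is February 3 and the third is February 17.
At the standard offset (UTC−07:30), 04:00 UTC − 7h30m = 20:30 Mirion Canton standard time (rolling into the previous day, 5 September 2018).
The standard-time date in Mirion Canton, 5 September 2018, falls between 3 September 2018 and 17 February 2019, so daylight saving is in effect and Mirion Canton is at UTC−06:30.
04:00 UTC − 6h30m = 21:30 Mirion Canton (rolling into the previous day, 5 September 2018).

21:30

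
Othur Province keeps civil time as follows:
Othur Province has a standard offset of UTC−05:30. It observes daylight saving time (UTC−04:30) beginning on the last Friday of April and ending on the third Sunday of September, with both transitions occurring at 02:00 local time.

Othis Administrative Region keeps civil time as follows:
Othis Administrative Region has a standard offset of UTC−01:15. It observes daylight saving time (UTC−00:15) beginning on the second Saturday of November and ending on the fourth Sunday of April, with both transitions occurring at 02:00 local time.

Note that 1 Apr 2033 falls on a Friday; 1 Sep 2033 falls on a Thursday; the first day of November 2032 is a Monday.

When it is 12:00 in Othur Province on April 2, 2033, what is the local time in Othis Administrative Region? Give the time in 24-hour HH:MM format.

1 April 2033 is a Friday, so Fridays fall on 1, 8, 15, 22, 29; the last is April 29.
1 September 2033 is a Thursday, so the first Sunday is September 4 and the third is September 18.
April 2, 2033 does not fall between 29 April and 18 September, so daylight saving is not in effect and Othur Province is at UTC−05:30.
12:00 Othur Province + 5h30m = 17:30 UTC.
1 November 2032 is a Monday, so the first Saturday is November 6 and the second is November 13.
1 April 2033 is a Friday, so the first Sunday is April 3 and the fourth is April 24.
At the standard offset (UTC−01:15), 17:30 UTC − 1h15m = 16:15 Othis Administrative Region standard time.
The standard-time date in Othis Administrative Region, April 2, 2033, lies within the daylight-saving period (13 November 2032 – 24 April 2033), so Othis Administrative Region is on daylight time, UTC−00:15.
17:30 UTC − 0h15m = 17:15 Othis Administrative Region.

17:15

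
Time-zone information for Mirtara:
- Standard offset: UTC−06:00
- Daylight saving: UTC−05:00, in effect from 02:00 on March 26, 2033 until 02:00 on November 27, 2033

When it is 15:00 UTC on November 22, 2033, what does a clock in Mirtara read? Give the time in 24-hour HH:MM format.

At the standard offset (UTC−06:00), 15:00 UTC − 6h = 09:00 Mirtara standard time.
The standard-time date in Mirtara, November 22, 2033, falls between 26 March and 27 November, so daylight saving is in effect and Mirtara is at UTC−05:00.
15:00 UTC − 5h = 10:00 local.

10:00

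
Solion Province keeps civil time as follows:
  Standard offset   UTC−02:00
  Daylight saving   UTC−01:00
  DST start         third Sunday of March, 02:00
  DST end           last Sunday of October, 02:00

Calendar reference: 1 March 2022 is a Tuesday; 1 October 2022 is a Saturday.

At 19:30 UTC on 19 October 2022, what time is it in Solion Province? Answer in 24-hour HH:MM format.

18:30

1 March 2022 is a Tuesday, so the first Sunday is March 6 and the third is March 20.
1 October 2022 is a Saturday, so Sundays fall on 2, 9, 16, 23, 30; the last is October 30.
At the standard offset (UTC−02:00), 19:30 UTC − 2h = 17:30 Solion Province standard time.
The standard-time date in Solion Province, 19 October 2022, lies within the daylight-saving period (20 March – 30 October), so Solion Province is on daylight time, UTC−01:00.
19:30 UTC − 1h = 18:30 local.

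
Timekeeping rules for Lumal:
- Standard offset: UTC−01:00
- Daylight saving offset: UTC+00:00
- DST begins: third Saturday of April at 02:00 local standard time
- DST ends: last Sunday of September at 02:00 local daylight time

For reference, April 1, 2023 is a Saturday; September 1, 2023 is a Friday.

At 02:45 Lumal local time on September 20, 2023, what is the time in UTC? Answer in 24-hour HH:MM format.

1 April 2023 is a Saturday, so the first Saturday is April 1 and the third is April 15.
1 September 2023 is a Friday, so Sundays fall on 3, 10, 17, 24; the last is September 24.
September 20, 2023 falls between 15 April and 24 September, so daylight saving is in effect and Lumal is at UTC+00:00.
02:45 local − 0h = 02:45 UTC.

02:45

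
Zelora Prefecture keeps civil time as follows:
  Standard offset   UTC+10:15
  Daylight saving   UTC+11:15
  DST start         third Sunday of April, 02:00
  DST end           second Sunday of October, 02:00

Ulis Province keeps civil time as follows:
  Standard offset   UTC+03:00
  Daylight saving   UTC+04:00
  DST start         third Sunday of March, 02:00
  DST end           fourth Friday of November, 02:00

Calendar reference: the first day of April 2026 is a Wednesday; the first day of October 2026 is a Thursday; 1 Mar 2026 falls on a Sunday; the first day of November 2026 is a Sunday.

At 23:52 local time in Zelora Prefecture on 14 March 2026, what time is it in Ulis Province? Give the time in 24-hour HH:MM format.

1 April 2026 is a Wednesday, so the first Sunday is April 5 and the third is April 19.
1 October 2026 is a Thursday, so the first Sunday is October 4 and the second is October 11.
14 March 2026 is outside the daylight-saving period (19 April – 11 October), so Zelora Prefecture is on standard time, UTC+10:15.
23:52 Zelora Prefecture − 10h15m = 13:37 UTC.
1 March 2026 is a Sunday, so the first Sunday is March 1 and the third is March 15.
1 November 2026 is a Sunday, so the first Friday is November 6 and the fourth is November 27.
At the standard offset (UTC+03:00), 13:37 UTC + 3h = 16:37 Ulis Province standard time.
The standard-time date in Ulis Province, 14 March 2026, does not fall between 15 March and 27 November, so daylight saving is not in effect and Ulis Province is at UTC+03:00.
13:37 UTC + 3h = 16:37 Ulis Province.

16:37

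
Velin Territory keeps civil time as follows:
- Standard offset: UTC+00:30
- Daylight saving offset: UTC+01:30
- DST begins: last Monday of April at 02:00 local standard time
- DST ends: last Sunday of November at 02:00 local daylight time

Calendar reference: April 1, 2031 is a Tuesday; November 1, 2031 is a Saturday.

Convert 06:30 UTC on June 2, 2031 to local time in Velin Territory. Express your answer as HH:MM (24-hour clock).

1 April 2031 is a Tuesday, so Mondays fall on 7, 14, 21, 28; the last is April 28.
1 November 2031 is a Saturday, so Sundays fall on 2, 9, 16, 23, 30; the last is November 30.
At the standard offset (UTC+00:30), 06:30 UTC + 0h30m = 07:00 Velin Territory standard time.
The standard-time date in Velin Territory, June 2, 2031, lies within the daylight-saving period (28 April – 30 November), so Velin Territory is on daylight time, UTC+01:30.
06:30 UTC + 1h30m = 08:00 local.

08:00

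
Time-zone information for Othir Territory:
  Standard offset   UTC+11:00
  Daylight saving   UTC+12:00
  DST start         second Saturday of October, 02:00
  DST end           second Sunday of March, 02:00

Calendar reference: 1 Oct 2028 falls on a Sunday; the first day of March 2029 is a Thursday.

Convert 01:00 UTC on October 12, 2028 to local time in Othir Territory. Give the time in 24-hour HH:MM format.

12:00

1 October 2028 is a Sunday, so the first Saturday is October 7 and the second is October 14.
1 March 2029 is a Thursday, so the first Sunday is March 4 and the second is March 11.
At the standard offset (UTC+11:00), 01:00 UTC + 11h = 12:00 Othir Territory standard time.
Daylight saving runs 14 October 2028 – 11 March 2029; the standard-time date in Othir Territory, October 12, 2028, is outside that window, so Othir Territory is on standard time at UTC+11:00.
01:00 UTC + 11h = 12:00 local.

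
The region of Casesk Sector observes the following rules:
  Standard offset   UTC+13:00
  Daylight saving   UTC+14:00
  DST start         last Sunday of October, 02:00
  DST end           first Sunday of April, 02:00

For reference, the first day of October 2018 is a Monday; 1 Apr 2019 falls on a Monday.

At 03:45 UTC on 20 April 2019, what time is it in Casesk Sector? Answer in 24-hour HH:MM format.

1 October 2018 is a Monday, so Sundays fall on 7, 14, 21, 28; the last is October 28.
1 April 2019 is a Monday, so the first Sunday is April 7.
At the standard offset (UTC+13:00), 03:45 UTC + 13h = 16:45 Casesk Sector standard time.
The standard-time date in Casesk Sector, 20 April 2019, does not fall between 28 October 2018 and 7 April 2019, so daylight saving is not in effect and Casesk Sector is at UTC+13:00.
03:45 UTC + 13h = 16:45 local.

16:45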